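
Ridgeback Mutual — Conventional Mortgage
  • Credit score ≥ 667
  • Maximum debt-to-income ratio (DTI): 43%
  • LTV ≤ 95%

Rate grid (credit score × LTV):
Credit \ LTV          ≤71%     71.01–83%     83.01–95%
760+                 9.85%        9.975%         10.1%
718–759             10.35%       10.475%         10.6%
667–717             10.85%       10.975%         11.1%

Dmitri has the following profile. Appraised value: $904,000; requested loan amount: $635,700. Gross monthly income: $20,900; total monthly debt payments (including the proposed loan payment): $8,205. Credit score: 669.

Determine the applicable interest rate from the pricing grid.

Credit score 669 ≥ 667; DTI: 8,205 ÷ 20,900 = 39.3%, within the 43% cap
Loan-to-value = 635,700/904,000 = 70.3% — pass (95% max)
Credit 669 → row 667–717; LTV 70.3% → column ≤71%. Grid cell → 10.85%.

10.85%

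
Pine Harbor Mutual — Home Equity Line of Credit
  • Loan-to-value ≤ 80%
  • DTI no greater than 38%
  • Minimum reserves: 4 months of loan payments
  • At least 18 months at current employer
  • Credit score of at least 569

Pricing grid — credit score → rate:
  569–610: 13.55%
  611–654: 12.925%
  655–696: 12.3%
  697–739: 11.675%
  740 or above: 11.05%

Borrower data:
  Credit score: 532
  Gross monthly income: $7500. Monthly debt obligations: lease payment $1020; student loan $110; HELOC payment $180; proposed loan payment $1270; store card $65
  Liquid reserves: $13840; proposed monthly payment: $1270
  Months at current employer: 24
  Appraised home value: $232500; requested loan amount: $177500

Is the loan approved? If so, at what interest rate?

Denied

Credit score 532 < 569 (below minimum)
Total monthly debts = (1,020 + 110 + 180 + 1,270 + 65) = 2,645. Debt-to-income = 2,645/7,500 = 35.3% — meets 38% limit
Liquid reserves cover 13,840/1,270 = 10.9 months — ≥ 4 required
Employment 24 ≥ 18 months
LTV = 177,500/232,500 = 76.3% ≤ 80%
Not all requirements met → denied.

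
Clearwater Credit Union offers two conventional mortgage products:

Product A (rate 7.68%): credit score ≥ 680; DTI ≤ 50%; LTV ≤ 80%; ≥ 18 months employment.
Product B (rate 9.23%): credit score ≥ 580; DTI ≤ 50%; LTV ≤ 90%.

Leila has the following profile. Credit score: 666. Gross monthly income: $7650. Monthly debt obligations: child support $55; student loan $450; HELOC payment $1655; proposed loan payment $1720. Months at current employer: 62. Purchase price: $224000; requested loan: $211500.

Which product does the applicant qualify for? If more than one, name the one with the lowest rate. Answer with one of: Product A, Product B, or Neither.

Neither

Total debts = (55 + 450 + 1,655 + 1,720) = 3,880; DTI = 3,880/7,650 = 50.7%.
LTV = 211,500/224,000 = 94.4%.
Product A: score 666 < 680; DTI 50.7% > 50%; LTV 94.4% > 80%; employment 62 ≥ 18 mo → does not qualify.
Product B: score 666 ≥ 580; DTI 50.7% > 50%; LTV 94.4% > 90% → does not qualify.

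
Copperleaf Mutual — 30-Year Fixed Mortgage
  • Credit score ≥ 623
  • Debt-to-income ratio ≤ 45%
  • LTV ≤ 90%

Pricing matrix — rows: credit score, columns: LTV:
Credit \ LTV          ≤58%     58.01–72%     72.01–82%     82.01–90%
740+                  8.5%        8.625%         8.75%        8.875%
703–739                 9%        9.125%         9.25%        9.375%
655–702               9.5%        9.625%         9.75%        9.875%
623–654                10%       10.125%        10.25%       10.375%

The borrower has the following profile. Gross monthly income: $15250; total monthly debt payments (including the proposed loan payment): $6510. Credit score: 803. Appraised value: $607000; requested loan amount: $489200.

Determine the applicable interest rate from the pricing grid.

8.75%

Credit score 803 ≥ 623; DTI = 6,510/15,250 = 42.7% ≤ 45%
Loan-to-value = 489,200/607,000 = 80.6% — pass (90% max)
Score 803 is in the 740+ band; LTV 80.6% is in the 72.01–82% band → 8.75%.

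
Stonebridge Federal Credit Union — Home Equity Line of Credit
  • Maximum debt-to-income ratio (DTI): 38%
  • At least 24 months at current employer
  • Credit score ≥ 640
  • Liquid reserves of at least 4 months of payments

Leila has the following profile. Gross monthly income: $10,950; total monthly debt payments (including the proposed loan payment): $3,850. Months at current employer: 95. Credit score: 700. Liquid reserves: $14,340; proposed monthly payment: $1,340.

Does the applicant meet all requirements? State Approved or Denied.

Approved

Debt-to-income = 3,850/10,950 = 35.2% — meets 38% limit
Employment 95 ≥ 24 months
Credit score 700 ≥ 640 (meets)
Liquid reserves cover 14,340/1,340 = 10.7 months — ≥ 4 required
All criteria satisfied.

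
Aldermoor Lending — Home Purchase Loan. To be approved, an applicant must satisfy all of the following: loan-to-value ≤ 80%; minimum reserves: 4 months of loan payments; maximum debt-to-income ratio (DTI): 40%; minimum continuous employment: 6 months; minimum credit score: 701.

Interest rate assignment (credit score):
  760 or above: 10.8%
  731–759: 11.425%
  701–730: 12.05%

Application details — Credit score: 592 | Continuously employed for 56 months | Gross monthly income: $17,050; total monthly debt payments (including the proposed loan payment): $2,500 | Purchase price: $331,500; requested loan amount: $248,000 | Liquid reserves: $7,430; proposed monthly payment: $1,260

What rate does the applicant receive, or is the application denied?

Denied

Credit score 592 < 701 (below minimum)
LTV = 248,000/331,500 = 74.8% ≤ 80%
Employment 56 ≥ 6 months
Reserves = 7,430/1,260 = 5.9 months ≥ 4
DTI = 2,500/17,050 = 14.7% ≤ 40%
Not all requirements met → denied.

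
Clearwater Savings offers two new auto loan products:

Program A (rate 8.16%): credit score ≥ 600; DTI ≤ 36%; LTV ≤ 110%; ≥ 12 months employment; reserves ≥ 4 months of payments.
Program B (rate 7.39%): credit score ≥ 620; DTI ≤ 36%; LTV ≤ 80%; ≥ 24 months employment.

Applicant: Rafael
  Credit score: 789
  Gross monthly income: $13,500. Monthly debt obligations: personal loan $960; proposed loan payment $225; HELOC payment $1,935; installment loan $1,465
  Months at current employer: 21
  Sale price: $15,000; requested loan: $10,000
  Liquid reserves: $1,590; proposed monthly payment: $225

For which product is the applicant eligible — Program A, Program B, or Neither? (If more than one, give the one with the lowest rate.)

Program A

Total debts = (960 + 225 + 1,935 + 1,465) = 4,585; DTI = 4,585/13,500 = 34%.
LTV = 10,000/15,000 = 66.7%.
Reserves = 1,590/225 = 7.1 months.
Program A: score 789 ≥ 600; DTI 34% ≤ 36%; LTV 66.7% ≤ 110%; employment 21 ≥ 12 mo; reserves 7.1 ≥ 4 mo → qualifies.
Program B: score 789 ≥ 620; DTI 34% ≤ 36%; LTV 66.7% ≤ 80%; employment 21 < 24 mo → does not qualify.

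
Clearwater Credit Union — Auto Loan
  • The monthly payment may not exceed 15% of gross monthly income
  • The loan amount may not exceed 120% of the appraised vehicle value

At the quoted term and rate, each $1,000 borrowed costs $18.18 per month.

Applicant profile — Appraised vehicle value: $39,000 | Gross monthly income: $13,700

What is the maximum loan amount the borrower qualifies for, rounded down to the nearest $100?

$46,800

Payment cap: 15% × $13,700 = $2,055/month.
At $18.18 per $1,000, that supports 2,055/18.18 × 1,000 ≈ $113,036 → $113,000.
LTV cap: 120% × $39,000 = $46,800 → $46,800.
Binding constraint: loan-to-value.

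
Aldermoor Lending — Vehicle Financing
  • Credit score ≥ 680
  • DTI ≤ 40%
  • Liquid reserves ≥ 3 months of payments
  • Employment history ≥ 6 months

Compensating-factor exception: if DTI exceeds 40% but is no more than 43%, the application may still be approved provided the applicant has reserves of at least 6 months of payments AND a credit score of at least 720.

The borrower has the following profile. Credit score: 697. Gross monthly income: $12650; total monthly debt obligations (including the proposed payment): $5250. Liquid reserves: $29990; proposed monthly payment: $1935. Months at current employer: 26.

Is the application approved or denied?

Credit score 697 ≥ 680 (meets base)
DTI: 5,250 ÷ 12,650 = 41.5%, over the 40% base limit.
Reserves: 29,990 ÷ 1,935 = 15.5 months (meets 3-month minimum)
Employment 26 ≥ 6 months
DTI 41.5% is within the 40%–43% exception band; checking compensating factors.
Override check — reserves: 15.5 mo (ok); score: 697 (below 720).
Override conditions not both satisfied; exception does not apply.

Denied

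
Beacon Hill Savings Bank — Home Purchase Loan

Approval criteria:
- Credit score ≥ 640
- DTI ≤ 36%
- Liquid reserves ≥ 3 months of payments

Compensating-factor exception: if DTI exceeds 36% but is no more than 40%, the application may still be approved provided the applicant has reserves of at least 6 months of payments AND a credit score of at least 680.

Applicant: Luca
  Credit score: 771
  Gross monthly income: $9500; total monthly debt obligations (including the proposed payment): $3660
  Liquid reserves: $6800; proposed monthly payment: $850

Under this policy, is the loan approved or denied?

Credit score 771 ≥ 640 (meets base)
DTI = 3,660/9,500 = 38.5% > 36% — standard DTI limit exceeded.
Liquid reserves cover 6,800/850 = 8.0 months — ≥ 3 required
DTI 38.5% is within the 36%–40% exception band; checking compensating factors.
Reserves 8.0 ≥ 6 months; credit score 771 ≥ 680.
Both override conditions satisfied; DTI exception granted.

Approved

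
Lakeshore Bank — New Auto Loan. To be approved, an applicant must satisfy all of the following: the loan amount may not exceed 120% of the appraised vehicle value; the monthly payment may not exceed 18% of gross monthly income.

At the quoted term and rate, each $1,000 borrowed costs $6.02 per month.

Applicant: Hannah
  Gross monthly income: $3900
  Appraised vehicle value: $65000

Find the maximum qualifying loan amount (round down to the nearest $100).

Payment cap: 18% × $3,900 = $702/month.
At $6.02 per $1,000, that supports 702/6.02 × 1,000 ≈ $116,611 → $116,600.
LTV cap: 120% × $65,000 = $78,000 → $78,000.
Binding constraint: loan-to-value.

$78,000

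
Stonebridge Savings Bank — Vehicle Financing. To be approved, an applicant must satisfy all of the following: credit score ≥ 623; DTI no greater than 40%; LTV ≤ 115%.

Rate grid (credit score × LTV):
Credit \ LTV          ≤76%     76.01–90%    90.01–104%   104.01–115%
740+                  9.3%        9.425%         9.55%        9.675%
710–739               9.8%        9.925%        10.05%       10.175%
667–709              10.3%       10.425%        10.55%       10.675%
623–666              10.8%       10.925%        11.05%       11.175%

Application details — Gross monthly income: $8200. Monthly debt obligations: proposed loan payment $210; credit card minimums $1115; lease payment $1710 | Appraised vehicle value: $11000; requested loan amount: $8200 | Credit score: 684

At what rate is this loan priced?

10.3%

Credit score 684 ≥ 623; Total monthly debts = (210 + 1,115 + 1,710) = 3,035. DTI: 3,035 ÷ 8,200 = 37%, within the 40% cap
LTV = 8,200/11,000 = 74.5% ≤ 115%
Credit 684 → row 667–709; LTV 74.5% → column ≤76%. Grid cell → 10.3%.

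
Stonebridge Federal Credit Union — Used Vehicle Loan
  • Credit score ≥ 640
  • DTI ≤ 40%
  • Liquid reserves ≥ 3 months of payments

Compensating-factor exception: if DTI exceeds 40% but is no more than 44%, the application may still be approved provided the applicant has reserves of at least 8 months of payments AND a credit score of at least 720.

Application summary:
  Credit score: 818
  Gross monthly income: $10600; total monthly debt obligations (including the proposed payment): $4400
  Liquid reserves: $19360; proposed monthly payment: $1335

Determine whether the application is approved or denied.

Approved

Credit score 818 ≥ 640 (meets base)
DTI: 4,400 ÷ 10,600 = 41.5%, over the 40% base limit.
Reserves = 19,360/1,335 = 14.5 months ≥ 3
DTI 41.5% is within the 40%–44% exception band; checking compensating factors.
Override check — reserves: 14.5 mo (ok); score: 818 (ok).
Both compensating conditions met → exception applies.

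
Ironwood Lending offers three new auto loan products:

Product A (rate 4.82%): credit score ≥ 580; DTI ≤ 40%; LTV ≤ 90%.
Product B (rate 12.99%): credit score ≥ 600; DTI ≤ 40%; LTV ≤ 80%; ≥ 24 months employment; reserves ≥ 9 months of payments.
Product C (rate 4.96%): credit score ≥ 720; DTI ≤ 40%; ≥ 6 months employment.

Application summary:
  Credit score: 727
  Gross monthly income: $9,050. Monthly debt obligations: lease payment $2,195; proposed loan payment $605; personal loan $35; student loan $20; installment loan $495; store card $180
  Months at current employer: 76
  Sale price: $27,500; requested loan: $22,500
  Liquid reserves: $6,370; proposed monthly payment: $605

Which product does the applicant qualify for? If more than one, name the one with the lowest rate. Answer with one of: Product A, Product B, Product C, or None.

Total debts = (2,195 + 605 + 35 + 20 + 495 + 180) = 3,530; DTI = 3,530/9,050 = 39%.
LTV = 22,500/27,500 = 81.8%.
Reserves = 6,370/605 = 10.5 months.
Product A: score 727 ≥ 580; DTI 39% ≤ 40%; LTV 81.8% ≤ 90% → qualifies.
Product B: score 727 ≥ 600; DTI 39% ≤ 40%; LTV 81.8% > 80%; employment 76 ≥ 24 mo; reserves 10.5 ≥ 9 mo → does not qualify.
Product C: score 727 ≥ 720; DTI 39% ≤ 40%; employment 76 ≥ 6 mo → qualifies.
Qualifying: Product A, Product C. Lowest rate is 4.82% → Product A.

Product A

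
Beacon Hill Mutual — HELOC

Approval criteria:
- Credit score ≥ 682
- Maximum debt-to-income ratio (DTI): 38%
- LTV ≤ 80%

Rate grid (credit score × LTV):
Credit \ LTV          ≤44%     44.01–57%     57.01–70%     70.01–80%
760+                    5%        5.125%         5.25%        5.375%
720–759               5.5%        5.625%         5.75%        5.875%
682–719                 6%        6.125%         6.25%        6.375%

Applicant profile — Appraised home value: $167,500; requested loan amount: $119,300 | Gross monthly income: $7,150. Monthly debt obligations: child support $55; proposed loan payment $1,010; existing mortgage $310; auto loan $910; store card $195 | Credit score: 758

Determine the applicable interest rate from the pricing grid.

5.875%

Credit score 758 ≥ 682; Total monthly debts = (55 + 1,010 + 310 + 910 + 195) = 2,480. DTI: 2,480 ÷ 7,150 = 34.7%, within the 38% cap
LTV: 119,300 ÷ 167,500 = 71.2%, within 80% cap
Credit 758 → row 720–759; LTV 71.2% → column 70.01–80%. Grid cell → 5.875%.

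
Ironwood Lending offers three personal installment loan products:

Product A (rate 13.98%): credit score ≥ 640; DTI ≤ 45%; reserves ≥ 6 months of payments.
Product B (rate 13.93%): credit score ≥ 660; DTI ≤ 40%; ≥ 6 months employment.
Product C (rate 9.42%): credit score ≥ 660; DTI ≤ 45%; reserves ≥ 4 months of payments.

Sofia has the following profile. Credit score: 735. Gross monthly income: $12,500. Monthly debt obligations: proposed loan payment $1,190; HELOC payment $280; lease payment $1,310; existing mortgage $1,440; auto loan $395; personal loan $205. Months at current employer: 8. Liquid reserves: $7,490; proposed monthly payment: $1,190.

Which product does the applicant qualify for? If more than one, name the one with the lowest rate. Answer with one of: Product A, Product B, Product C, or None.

Product C

Total debts = (1,190 + 280 + 1,310 + 1,440 + 395 + 205) = 4,820; DTI = 4,820/12,500 = 38.6%.
Reserves = 7,490/1,190 = 6.3 months.
Product A: score 735 ≥ 640; DTI 38.6% ≤ 45%; reserves 6.3 ≥ 6 mo → qualifies.
Product B: score 735 ≥ 660; DTI 38.6% ≤ 40%; employment 8 ≥ 6 mo → qualifies.
Product C: score 735 ≥ 660; DTI 38.6% ≤ 45%; reserves 6.3 ≥ 4 mo → qualifies.
Qualifying: Product A, Product B, Product C. Lowest rate is 9.42% → Product C.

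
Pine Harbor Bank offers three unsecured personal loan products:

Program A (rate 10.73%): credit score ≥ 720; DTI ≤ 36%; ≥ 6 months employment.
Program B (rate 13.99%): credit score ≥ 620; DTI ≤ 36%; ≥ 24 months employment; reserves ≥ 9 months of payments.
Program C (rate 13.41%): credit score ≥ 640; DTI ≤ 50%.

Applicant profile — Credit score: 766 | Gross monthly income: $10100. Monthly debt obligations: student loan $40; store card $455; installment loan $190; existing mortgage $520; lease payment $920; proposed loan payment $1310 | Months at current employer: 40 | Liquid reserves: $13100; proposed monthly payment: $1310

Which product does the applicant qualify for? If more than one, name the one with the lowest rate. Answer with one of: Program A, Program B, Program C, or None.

Total debts = (40 + 455 + 190 + 520 + 920 + 1,310) = 3,435; DTI = 3,435/10,100 = 34%.
Reserves = 13,100/1,310 = 10.0 months.
Program A: score 766 ≥ 720; DTI 34% ≤ 36%; employment 40 ≥ 6 mo → qualifies.
Program B: score 766 ≥ 620; DTI 34% ≤ 36%; employment 40 ≥ 24 mo; reserves 10.0 ≥ 9 mo → qualifies.
Program C: score 766 ≥ 640; DTI 34% ≤ 50% → qualifies.
Qualifying: Program A, Program B, Program C. Lowest rate is 10.73% → Program A.

Program A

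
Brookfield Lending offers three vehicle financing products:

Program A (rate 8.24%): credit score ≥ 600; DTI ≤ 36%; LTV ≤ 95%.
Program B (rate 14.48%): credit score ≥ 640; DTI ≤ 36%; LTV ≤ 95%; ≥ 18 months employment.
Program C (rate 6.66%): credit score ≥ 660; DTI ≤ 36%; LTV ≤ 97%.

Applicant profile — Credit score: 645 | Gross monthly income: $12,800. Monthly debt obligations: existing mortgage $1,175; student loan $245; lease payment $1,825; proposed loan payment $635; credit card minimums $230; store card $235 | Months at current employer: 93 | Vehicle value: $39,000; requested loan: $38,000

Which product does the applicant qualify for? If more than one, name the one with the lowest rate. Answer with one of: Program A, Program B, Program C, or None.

Total debts = (1,175 + 245 + 1,825 + 635 + 230 + 235) = 4,345; DTI = 4,345/12,800 = 33.9%.
LTV = 38,000/39,000 = 97.4%.
Program A: score 645 ≥ 600; DTI 33.9% ≤ 36%; LTV 97.4% > 95% → does not qualify.
Program B: score 645 ≥ 640; DTI 33.9% ≤ 36%; LTV 97.4% > 95%; employment 93 ≥ 18 mo → does not qualify.
Program C: score 645 < 660; DTI 33.9% ≤ 36%; LTV 97.4% > 97% → does not qualify.

None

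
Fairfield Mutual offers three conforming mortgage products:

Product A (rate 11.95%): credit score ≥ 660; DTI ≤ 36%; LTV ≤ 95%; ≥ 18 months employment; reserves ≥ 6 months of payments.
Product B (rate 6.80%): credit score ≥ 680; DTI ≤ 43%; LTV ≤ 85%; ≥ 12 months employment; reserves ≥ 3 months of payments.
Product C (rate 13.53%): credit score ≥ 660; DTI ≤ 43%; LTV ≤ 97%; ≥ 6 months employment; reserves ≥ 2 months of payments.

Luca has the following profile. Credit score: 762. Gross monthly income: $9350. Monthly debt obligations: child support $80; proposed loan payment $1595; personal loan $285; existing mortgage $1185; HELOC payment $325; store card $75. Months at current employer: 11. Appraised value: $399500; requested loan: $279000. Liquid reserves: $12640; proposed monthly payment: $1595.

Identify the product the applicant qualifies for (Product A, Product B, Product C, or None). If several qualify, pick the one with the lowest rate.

Total debts = (80 + 1,595 + 285 + 1,185 + 325 + 75) = 3,545; DTI = 3,545/9,350 = 37.9%.
LTV = 279,000/399,500 = 69.8%.
Reserves = 12,640/1,595 = 7.9 months.
Product A: score 762 ≥ 660; DTI 37.9% > 36%; LTV 69.8% ≤ 95%; employment 11 < 18 mo; reserves 7.9 ≥ 6 mo → does not qualify.
Product B: score 762 ≥ 680; DTI 37.9% ≤ 43%; LTV 69.8% ≤ 85%; employment 11 < 12 mo; reserves 7.9 ≥ 3 mo → does not qualify.
Product C: score 762 ≥ 660; DTI 37.9% ≤ 43%; LTV 69.8% ≤ 97%; employment 11 ≥ 6 mo; reserves 7.9 ≥ 2 mo → qualifies.

Product C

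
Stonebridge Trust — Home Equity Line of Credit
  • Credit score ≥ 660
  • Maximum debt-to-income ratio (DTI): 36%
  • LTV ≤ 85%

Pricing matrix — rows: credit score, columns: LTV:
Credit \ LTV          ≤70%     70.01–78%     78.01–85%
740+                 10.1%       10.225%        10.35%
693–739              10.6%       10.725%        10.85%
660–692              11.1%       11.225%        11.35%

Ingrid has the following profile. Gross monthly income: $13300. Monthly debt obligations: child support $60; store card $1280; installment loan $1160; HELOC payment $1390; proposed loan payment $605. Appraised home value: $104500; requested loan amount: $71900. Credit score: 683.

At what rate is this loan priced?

Credit score 683 ≥ 660; Total monthly debts = (60 + 1,280 + 1,160 + 1,390 + 605) = 4,495. DTI: 4,495 ÷ 13,300 = 33.8%, within the 36% cap
LTV = 71,900/104,500 = 68.8% ≤ 85%
Row: 683 falls in 660–692. Column: 68.8% falls in ≤70%. Rate = 11.1%.

11.1%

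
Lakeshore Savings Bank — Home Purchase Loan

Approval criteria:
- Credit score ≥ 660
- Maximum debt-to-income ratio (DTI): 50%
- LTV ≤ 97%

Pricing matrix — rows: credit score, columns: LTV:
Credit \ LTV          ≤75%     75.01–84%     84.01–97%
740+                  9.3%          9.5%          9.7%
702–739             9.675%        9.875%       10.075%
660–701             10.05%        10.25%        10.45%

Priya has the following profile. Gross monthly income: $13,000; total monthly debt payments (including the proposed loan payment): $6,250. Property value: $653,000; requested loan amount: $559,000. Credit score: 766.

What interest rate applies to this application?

9.7%

Credit score 766 ≥ 660; DTI = 6,250/13,000 = 48.1% ≤ 50%
LTV = 559,000/653,000 = 85.6% ≤ 97%
Score 766 is in the 740+ band; LTV 85.6% is in the 84.01–97% band → 9.7%.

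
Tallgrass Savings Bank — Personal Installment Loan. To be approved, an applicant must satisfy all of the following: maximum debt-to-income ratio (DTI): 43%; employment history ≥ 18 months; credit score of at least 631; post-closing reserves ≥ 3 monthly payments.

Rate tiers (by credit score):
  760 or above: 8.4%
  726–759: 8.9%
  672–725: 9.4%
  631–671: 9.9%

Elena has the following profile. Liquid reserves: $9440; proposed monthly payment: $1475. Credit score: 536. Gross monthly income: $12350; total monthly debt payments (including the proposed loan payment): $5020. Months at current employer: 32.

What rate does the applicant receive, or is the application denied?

Denied

Credit score 536 < 631 (below minimum)
DTI: 5,020 ÷ 12,350 = 40.6%, within the 43% cap
Employment 32 ≥ 18 months
Liquid reserves cover 9,440/1,475 = 6.4 months — ≥ 3 required
Not all requirements met → denied.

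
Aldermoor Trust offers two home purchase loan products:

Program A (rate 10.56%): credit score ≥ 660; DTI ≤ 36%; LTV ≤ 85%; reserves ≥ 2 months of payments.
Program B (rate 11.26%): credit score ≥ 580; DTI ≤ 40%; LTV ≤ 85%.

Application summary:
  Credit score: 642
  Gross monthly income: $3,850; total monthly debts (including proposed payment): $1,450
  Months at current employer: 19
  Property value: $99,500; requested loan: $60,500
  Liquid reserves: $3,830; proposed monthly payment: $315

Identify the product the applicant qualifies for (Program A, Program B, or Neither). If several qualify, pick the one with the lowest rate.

Program B

DTI = 1,450/3,850 = 37.7%.
LTV = 60,500/99,500 = 60.8%.
Reserves = 3,830/315 = 12.2 months.
Program A: score 642 < 660; DTI 37.7% > 36%; LTV 60.8% ≤ 85%; reserves 12.2 ≥ 2 mo → does not qualify.
Program B: score 642 ≥ 580; DTI 37.7% ≤ 40%; LTV 60.8% ≤ 85% → qualifies.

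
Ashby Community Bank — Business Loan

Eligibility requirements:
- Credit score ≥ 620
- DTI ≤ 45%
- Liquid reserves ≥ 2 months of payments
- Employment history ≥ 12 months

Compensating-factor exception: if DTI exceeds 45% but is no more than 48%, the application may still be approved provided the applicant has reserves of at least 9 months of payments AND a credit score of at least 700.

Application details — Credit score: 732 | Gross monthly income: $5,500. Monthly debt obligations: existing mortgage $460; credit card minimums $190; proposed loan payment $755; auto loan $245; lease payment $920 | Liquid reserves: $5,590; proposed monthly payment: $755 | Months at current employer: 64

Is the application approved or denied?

Credit score 732 ≥ 620 (meets base)
Total debts = (460 + 190 + 755 + 245 + 920) = 2,570. DTI = 2,570/5,500 = 46.7% > 45% — standard DTI limit exceeded.
Reserves: 5,590 ÷ 755 = 7.4 months (meets 2-month minimum)
Employment 64 ≥ 12 months
DTI 46.7% is within the 45%–48% exception band; checking compensating factors.
Reserves 7.4 < 9 months; credit score 732 ≥ 700.
Compensating-factor requirement not fully met.

Denied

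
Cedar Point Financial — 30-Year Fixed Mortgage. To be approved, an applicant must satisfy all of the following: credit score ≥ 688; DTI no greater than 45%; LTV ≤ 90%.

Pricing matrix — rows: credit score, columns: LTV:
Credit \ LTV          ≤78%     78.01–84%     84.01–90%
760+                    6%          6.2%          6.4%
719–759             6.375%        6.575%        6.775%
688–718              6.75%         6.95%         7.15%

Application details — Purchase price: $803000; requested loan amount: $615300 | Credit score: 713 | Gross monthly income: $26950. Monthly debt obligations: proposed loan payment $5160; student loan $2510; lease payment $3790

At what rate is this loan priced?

Credit score 713 ≥ 688; Total monthly debts = (5,160 + 2,510 + 3,790) = 11,460. Debt-to-income = 11,460/26,950 = 42.5% — meets 45% limit
LTV = 615,300/803,000 = 76.6% ≤ 90%
Credit 713 → row 688–718; LTV 76.6% → column ≤78%. Grid cell → 6.75%.

6.75%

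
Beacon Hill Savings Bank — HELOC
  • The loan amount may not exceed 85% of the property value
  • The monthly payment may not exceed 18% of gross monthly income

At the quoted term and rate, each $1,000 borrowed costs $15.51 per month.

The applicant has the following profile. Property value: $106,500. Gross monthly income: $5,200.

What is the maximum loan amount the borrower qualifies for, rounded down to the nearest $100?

$60,300

Payment cap: 18% × $5,200 = $936/month.
At $15.51 per $1,000, that supports 936/15.51 × 1,000 ≈ $60,348 → $60,300.
LTV cap: 85% × $106,500 = $90,525 → $90,500.
Binding constraint: payment-to-income.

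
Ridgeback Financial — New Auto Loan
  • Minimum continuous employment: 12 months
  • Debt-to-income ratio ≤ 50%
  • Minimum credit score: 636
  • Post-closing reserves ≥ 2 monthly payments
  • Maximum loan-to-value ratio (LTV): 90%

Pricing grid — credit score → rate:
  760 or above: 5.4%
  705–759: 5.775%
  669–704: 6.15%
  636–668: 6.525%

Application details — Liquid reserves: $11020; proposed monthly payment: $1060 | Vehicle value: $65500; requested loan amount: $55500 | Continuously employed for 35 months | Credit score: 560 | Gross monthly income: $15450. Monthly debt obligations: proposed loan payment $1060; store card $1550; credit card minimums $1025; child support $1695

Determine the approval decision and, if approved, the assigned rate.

Credit score 560 < 636 (below minimum)
Reserves: 11,020 ÷ 1,060 = 10.4 months (meets 2-month minimum)
Employment 35 ≥ 12 months
Total monthly debts = (1,060 + 1,550 + 1,025 + 1,695) = 5,330. DTI = 5,330/15,450 = 34.5% ≤ 50%
Loan-to-value = 55,500/65,500 = 84.7% — pass (90% max)
Not all requirements met → denied.

Denied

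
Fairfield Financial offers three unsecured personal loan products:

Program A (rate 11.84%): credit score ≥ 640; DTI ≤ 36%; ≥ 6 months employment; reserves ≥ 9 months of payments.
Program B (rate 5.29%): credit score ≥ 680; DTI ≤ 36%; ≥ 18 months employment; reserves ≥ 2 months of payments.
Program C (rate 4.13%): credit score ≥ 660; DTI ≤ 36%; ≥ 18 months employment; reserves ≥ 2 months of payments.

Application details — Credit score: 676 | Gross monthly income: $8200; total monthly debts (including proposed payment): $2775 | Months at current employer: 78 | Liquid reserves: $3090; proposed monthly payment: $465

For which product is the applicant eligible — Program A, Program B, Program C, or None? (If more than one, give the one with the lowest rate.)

Program C

DTI = 2,775/8,200 = 33.8%.
Reserves = 3,090/465 = 6.6 months.
Program A: score 676 ≥ 640; DTI 33.8% ≤ 36%; employment 78 ≥ 6 mo; reserves 6.6 < 9 mo → does not qualify.
Program B: score 676 < 680; DTI 33.8% ≤ 36%; employment 78 ≥ 18 mo; reserves 6.6 ≥ 2 mo → does not qualify.
Program C: score 676 ≥ 660; DTI 33.8% ≤ 36%; employment 78 ≥ 18 mo; reserves 6.6 ≥ 2 mo → qualifies.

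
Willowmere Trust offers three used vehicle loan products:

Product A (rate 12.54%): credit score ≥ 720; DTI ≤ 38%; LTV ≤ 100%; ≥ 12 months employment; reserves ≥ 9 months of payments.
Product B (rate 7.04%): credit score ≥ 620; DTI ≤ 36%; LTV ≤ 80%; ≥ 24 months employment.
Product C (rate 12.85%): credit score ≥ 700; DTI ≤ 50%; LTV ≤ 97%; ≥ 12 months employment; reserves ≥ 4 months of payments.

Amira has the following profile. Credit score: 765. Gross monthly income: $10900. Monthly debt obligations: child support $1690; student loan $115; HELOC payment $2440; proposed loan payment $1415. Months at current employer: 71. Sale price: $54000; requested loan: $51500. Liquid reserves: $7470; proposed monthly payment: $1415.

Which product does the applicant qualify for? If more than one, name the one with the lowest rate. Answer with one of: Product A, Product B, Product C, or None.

None

Total debts = (1,690 + 115 + 2,440 + 1,415) = 5,660; DTI = 5,660/10,900 = 51.9%.
LTV = 51,500/54,000 = 95.4%.
Reserves = 7,470/1,415 = 5.3 months.
Product A: score 765 ≥ 720; DTI 51.9% > 38%; LTV 95.4% ≤ 100%; employment 71 ≥ 12 mo; reserves 5.3 < 9 mo → does not qualify.
Product B: score 765 ≥ 620; DTI 51.9% > 36%; LTV 95.4% > 80%; employment 71 ≥ 24 mo → does not qualify.
Product C: score 765 ≥ 700; DTI 51.9% > 50%; LTV 95.4% ≤ 97%; employment 71 ≥ 12 mo; reserves 5.3 ≥ 4 mo → does not qualify.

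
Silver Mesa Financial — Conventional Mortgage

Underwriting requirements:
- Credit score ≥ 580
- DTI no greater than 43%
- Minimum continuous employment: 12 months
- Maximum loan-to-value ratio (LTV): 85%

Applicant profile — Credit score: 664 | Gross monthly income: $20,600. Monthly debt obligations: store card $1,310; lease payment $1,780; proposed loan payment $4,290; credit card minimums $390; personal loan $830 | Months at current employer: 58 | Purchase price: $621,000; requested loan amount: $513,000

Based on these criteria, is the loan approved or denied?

Approved

Credit score 664 ≥ 580 (meets)
Total monthly debts = (1,310 + 1,780 + 4,290 + 390 + 830) = 8,600. DTI = 8,600/20,600 = 41.7% ≤ 43%
Employment 58 ≥ 12 months
LTV = 513,000/621,000 = 82.6% ≤ 85%
All criteria satisfied.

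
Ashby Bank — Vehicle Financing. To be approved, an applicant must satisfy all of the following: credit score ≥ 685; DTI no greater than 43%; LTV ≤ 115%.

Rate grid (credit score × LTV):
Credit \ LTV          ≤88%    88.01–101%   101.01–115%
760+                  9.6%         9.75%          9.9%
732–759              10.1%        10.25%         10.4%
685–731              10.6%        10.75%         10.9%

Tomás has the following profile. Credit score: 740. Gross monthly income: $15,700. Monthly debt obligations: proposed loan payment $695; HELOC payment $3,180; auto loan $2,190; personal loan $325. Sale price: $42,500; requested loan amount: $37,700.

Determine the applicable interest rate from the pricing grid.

10.25%

Credit score 740 ≥ 685; Total monthly debts = (695 + 3,180 + 2,190 + 325) = 6,390. Debt-to-income = 6,390/15,700 = 40.7% — meets 43% limit
LTV: 37,700 ÷ 42,500 = 88.7%, within 115% cap
Row: 740 falls in 732–759. Column: 88.7% falls in 88.01–101%. Rate = 10.25%.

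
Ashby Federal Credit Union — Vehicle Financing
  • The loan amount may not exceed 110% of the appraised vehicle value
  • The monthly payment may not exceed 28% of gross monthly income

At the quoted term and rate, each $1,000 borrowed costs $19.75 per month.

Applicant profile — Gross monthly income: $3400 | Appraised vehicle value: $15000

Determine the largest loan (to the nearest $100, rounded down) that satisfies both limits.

$16,500

Payment cap: 28% × $3,400 = $952/month.
At $19.75 per $1,000, that supports 952/19.75 × 1,000 ≈ $48,202 → $48,200.
LTV cap: 110% × $15,000 = $16,500 → $16,500.
Binding constraint: loan-to-value.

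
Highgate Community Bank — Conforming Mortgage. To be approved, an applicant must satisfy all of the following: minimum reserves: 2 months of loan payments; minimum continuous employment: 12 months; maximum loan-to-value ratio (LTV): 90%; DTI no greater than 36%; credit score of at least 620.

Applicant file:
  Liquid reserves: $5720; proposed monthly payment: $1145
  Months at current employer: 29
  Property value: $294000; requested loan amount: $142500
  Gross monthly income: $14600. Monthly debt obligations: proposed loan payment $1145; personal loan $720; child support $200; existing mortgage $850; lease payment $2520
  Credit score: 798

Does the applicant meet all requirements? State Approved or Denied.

Denied

Liquid reserves cover 5,720/1,145 = 5.0 months — ≥ 2 required
Employment 29 ≥ 12 months
Loan-to-value = 142,500/294,000 = 48.5% — pass (90% max)
Total monthly debts = (1,145 + 720 + 200 + 850 + 2,520) = 5,435. DTI = 5,435/14,600 = 37.2% > 36%
Credit score 798 ≥ 620 (meets)
Fails on DTI.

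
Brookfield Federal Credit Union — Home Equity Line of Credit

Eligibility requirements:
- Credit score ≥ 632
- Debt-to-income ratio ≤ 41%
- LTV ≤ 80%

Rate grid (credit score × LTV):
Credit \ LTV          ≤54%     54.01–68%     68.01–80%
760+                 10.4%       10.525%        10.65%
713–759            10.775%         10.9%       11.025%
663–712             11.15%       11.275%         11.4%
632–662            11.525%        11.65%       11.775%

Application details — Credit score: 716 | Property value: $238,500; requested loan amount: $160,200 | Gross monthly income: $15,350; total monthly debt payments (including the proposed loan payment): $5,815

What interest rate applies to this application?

Credit score 716 ≥ 632; DTI = 5,815/15,350 = 37.9% ≤ 41%
Loan-to-value = 160,200/238,500 = 67.2% — pass (80% max)
Row: 716 falls in 713–759. Column: 67.2% falls in 54.01–68%. Rate = 10.9%.

10.9%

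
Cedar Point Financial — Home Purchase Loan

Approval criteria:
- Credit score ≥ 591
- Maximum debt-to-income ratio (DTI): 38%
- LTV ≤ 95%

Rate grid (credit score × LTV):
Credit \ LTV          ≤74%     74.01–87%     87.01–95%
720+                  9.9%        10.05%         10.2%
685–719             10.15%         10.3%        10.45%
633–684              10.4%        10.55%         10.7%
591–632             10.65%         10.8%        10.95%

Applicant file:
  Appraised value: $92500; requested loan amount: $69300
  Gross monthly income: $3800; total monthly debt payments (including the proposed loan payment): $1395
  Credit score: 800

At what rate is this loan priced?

Credit score 800 ≥ 591; DTI: 1,395 ÷ 3,800 = 36.7%, within the 38% cap
LTV: 69,300 ÷ 92,500 = 74.9%, within 95% cap
Score 800 is in the 720+ band; LTV 74.9% is in the 74.01–87% band → 10.05%.

10.05%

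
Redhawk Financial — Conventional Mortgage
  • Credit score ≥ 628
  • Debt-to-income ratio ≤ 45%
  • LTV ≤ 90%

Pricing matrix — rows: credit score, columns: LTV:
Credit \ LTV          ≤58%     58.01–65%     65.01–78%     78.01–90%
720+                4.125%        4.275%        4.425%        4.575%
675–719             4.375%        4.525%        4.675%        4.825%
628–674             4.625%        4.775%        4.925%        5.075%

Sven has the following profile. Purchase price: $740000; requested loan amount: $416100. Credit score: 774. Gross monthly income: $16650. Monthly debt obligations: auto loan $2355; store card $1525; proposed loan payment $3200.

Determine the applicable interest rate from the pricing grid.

Credit score 774 ≥ 628; Total monthly debts = (2,355 + 1,525 + 3,200) = 7,080. Debt-to-income = 7,080/16,650 = 42.5% — meets 45% limit
LTV = 416,100/740,000 = 56.2% ≤ 90%
Credit 774 → row 720+; LTV 56.2% → column ≤58%. Grid cell → 4.125%.

4.125%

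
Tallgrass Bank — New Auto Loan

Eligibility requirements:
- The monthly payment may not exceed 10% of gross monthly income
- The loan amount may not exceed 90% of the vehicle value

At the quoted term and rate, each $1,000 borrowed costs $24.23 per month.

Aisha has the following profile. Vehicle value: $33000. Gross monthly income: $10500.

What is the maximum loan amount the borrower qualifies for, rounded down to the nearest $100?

Payment cap: 10% × $10,500 = $1,050/month.
At $24.23 per $1,000, that supports 1,050/24.23 × 1,000 ≈ $43,334 → $43,300.
LTV cap: 90% × $33,000 = $29,700 → $29,700.
Binding constraint: loan-to-value.

$29,700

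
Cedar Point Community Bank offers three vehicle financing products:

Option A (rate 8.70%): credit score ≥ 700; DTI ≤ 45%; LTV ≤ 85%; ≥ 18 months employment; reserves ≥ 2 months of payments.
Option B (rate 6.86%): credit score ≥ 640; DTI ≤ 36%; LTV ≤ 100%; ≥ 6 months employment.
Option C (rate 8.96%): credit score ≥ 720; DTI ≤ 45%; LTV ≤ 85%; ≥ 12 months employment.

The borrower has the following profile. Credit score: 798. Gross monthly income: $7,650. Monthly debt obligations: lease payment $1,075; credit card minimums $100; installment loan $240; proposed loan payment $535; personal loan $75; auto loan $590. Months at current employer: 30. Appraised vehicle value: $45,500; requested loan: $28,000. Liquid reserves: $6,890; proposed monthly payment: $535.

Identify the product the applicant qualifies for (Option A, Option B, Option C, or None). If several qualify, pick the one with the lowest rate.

Total debts = (1,075 + 100 + 240 + 535 + 75 + 590) = 2,615; DTI = 2,615/7,650 = 34.2%.
LTV = 28,000/45,500 = 61.5%.
Reserves = 6,890/535 = 12.9 months.
Option A: score 798 ≥ 700; DTI 34.2% ≤ 45%; LTV 61.5% ≤ 85%; employment 30 ≥ 18 mo; reserves 12.9 ≥ 2 mo → qualifies.
Option B: score 798 ≥ 640; DTI 34.2% ≤ 36%; LTV 61.5% ≤ 100%; employment 30 ≥ 6 mo → qualifies.
Option C: score 798 ≥ 720; DTI 34.2% ≤ 45%; LTV 61.5% ≤ 85%; employment 30 ≥ 12 mo → qualifies.
Qualifying: Option A, Option B, Option C. Lowest rate is 6.86% → Option B.

Option B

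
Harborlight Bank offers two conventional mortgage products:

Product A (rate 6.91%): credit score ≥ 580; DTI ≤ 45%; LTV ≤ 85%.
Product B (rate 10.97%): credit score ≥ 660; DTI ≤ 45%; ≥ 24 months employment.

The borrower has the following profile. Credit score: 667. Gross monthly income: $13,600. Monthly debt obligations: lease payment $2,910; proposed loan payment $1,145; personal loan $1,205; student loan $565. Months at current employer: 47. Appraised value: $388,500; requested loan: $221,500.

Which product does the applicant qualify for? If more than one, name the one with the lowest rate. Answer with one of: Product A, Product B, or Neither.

Product A

Total debts = (2,910 + 1,145 + 1,205 + 565) = 5,825; DTI = 5,825/13,600 = 42.8%.
LTV = 221,500/388,500 = 57%.
Product A: score 667 ≥ 580; DTI 42.8% ≤ 45%; LTV 57% ≤ 85% → qualifies.
Product B: score 667 ≥ 660; DTI 42.8% ≤ 45%; employment 47 ≥ 24 mo → qualifies.
Qualifying: Product A, Product B. Lowest rate is 6.91% → Product A.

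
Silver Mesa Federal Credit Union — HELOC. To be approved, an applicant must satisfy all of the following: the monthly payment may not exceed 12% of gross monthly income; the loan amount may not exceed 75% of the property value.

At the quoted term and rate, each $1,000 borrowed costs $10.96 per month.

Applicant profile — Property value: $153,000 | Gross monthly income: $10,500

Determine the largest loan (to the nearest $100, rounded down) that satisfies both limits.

$114,700

Payment cap: 12% × $10,500 = $1,260/month.
At $10.96 per $1,000, that supports 1,260/10.96 × 1,000 ≈ $114,963 → $114,900.
LTV cap: 75% × $153,000 = $114,750 → $114,700.
Binding constraint: loan-to-value.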